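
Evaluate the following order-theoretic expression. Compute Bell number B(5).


B(n) = number of set partitions of an n-element set.
B(n) satisfies the recurrence: B(n+1) = sum_k C(n,k)*B(k).
B(5) = 52


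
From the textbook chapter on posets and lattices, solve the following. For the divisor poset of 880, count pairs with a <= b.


The order relation is {(a,b) : a <= b}, reflexive so it includes (a,a).
Examples: (1,1), (1,10), (1,11), (1,110), (1,16), ...
Total ordered pairs: 135


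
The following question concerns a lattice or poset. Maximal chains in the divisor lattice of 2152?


A maximal chain goes from the minimum element to a maximal element via cover relations.
Counting all min-to-max paths in the cover graph.
Total maximal chains: 4


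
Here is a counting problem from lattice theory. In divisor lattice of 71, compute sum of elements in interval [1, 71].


Interval [1,71] in divisors of 71: [1, 71]
Sum = 72


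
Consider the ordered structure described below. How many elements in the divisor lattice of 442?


Divisors of 442: [1, 2, 13, 17, 26, 34, 221, 442]
Count: 8


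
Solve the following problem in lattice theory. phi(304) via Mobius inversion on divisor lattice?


phi(n) = n * prod_{p|n} (1 - 1/p).
Prime divisors of 304: [2, 19]
phi(304) = 304 * (1 - 1/2) * (1 - 1/19)
phi(304) = 144


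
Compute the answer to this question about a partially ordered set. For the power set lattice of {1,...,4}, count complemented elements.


An element a is complemented if some b has a meet b = bottom, a join b = top.
every subset A has complement S\A, so all elements are complemented.
Complemented elements: {}, {1}, {2}, {3}, {4}, {1,2}, ... (10 more)
Count: 16


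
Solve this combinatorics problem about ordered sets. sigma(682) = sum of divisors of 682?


sigma(n) = sum of divisors.
Divisors of 682: [1, 2, 11, 22, 31, 62, 341, 682]
Sum = 1152


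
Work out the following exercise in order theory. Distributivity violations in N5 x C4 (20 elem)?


Distributive law: a ^ (b v c) = (a ^ b) v (a ^ c).
Check all 20^3 = 8000 ordered triples (a,b,c).
  e.g. a=(b,0), b=(a,0), c=(c,0): lhs=(b,0) != rhs=(a,0)
  e.g. a=(b,0), b=(a,0), c=(c,1): lhs=(b,0) != rhs=(a,0)
Total violating triples: 128


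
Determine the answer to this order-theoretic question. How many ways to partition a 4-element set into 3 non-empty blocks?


S(n,k) = k*S(n-1,k) + S(n-1,k-1).
S(3,3) = 1, S(3,2) = 3
S(4,3) = 3*1 + 3 = 3 + 3
S(4,3) = 6


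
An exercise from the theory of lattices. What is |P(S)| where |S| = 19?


Power set = 2^n.
2^19 = 524288


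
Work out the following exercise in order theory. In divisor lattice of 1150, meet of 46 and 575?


In a divisor lattice, meet = gcd (greatest common divisor).
By Euclidean algorithm or factoring: gcd(46,575) = 23


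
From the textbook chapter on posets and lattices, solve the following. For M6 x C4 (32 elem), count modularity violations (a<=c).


Modular law: if a <= c then a v (b ^ c) = (a v b) ^ c.
Check all triples (a,b,c) with a <= c among 32 elements.
This lattice is modular (diamonds M_m and their chain-products are modular).
Total violating triples: 0


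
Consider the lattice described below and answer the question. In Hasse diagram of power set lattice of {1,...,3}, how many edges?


A cover relation a -< b holds when a < b with no c strictly between.
Cover relations:
  {} -< {1}
  {} -< {2}
  {} -< {3}
  {1} -< {1,2}
  {1} -< {1,3}
  {2} -< {1,2}
  {2} -< {2,3}
  {3} -< {1,3}
  ...4 more
Total: 12


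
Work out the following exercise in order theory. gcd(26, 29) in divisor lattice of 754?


Meet=gcd.
gcd(26,29)=1


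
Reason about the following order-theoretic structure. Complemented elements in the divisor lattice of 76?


An element a is complemented if some b has a meet b = bottom, a join b = top.
a is complemented iff gcd(a, n/a)=1, i.e. a is a unitary divisor of 76.
Complemented elements: 1, 4, 19, 76
Count: 4


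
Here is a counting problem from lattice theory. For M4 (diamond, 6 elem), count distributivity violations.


Distributive law: a ^ (b v c) = (a ^ b) v (a ^ c).
Check all 6^3 = 216 ordered triples (a,b,c).
  e.g. a=a1, b=a2, c=a3: lhs=a1 != rhs=0
  e.g. a=a1, b=a2, c=a4: lhs=a1 != rhs=0
Total violating triples: 24


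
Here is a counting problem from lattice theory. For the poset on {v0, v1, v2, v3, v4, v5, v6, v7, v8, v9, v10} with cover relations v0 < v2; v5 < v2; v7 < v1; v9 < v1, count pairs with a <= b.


The order relation is {(a,b) : a <= b}, reflexive so it includes (a,a).
Examples: (v0,v0), (v0,v2), (v1,v1), (v10,v10), (v2,v2), ...
Total ordered pairs: 15


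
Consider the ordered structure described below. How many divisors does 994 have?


Divisors of 994: [1, 2, 7, 14, 71, 142, 497, 994]
Count: 8


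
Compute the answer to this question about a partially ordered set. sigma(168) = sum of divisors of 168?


sigma(n) = sum of divisors.
Divisors of 168: [1, 2, 3, 4, 6, 7, 8, 12, 14, 21, 24, 28, 42, 56, 84, 168]
Sum = 480


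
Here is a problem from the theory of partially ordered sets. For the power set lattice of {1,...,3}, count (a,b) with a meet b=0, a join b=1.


Complement pair (a,b): a meet b = bottom, a join b = top.
Here: A intersect B = {} and A union B = {1,...,3}.
Pairs found: ({},{1,2,3}), ({1},{2,3}), ({2},{1,3}), ({3},{1,2}), ... (4 more)
Total ordered pairs: 8


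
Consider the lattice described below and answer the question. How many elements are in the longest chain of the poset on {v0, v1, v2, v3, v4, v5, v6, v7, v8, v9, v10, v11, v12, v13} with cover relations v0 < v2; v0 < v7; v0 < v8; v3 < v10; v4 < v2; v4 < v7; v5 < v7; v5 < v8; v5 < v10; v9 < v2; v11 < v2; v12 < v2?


A chain is a totally ordered subset; we count the number of elements in a maximum chain.
Compute, for each element x, the size of the longest chain ending at x:
  v0: 1
  v1: 1
  v3: 1
  v4: 1
  v5: 1
  v6: 1
  ...
A maximum chain: v0 < v2
Number of elements in the longest chain: 2


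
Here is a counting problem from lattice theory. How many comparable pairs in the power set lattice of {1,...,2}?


A comparable pair {a,b} has a < b or b < a in the order.
Count unordered pairs where one element is strictly below the other.
Examples: {{},{1}}, {{},{2}}, {{},{1,2}}, {{1},{1,2}}, ...
Total comparable pairs: 5


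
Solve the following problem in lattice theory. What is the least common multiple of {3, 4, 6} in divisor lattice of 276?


In a divisor lattice, join = lcm (least common multiple).
Compute lcm iteratively: start with first element, then lcm(current, next).
Elements: [3, 4, 6]
lcm(3,4) = 12
lcm(12,6) = 12
Final lcm = 12


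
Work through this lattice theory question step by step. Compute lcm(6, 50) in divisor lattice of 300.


In a divisor lattice, join = lcm (least common multiple).
gcd(6,50) = 2
lcm(6,50) = 6*50/gcd = 300/2 = 150


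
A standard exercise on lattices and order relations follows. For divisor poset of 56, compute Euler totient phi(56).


phi(n) = n * prod_{p|n} (1 - 1/p).
Prime divisors of 56: [2, 7]
phi(56) = 56 * (1 - 1/2) * (1 - 1/7)
phi(56) = 24


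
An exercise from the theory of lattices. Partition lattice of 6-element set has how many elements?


B(n) = number of set partitions of an n-element set.
B(n) satisfies the recurrence: B(n+1) = sum_k C(n,k)*B(k).
B(6) = 203


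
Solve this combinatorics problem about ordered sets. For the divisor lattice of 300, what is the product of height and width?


Height = length of longest chain minus 1; width = size of largest antichain.
A maximum chain: 1 | 5 | 25 | 75 | 150 | 300  (height 5).
A maximum antichain: {4, 6, 10, 15, 25}  (width 5).
Product = 5 * 5 = 25


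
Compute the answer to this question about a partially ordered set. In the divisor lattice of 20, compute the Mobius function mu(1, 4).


In a divisor lattice, mu(a,b) = mu(b/a) where mu is the classical Mobius function.
b/a = 4/1 = 4
Prime factorization of 4: primes [2]
4 is not squarefree, so mu(4) = 0


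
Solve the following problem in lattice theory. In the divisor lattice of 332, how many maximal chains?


A maximal chain goes from the minimum element to a maximal element via cover relations.
Counting all min-to-max paths in the cover graph.
Total maximal chains: 3


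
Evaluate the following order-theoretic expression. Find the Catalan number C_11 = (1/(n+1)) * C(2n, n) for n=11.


C(n) = C(2n, n) / (n+1).
C(22, 11) = 705432
C(11) = 705432 / 12 = 58786


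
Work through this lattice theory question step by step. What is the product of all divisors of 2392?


Divisors of 2392: [1, 2, 4, 8, 13, 23, 26, 46, 52, 92, 104, 184, 299, 598, 1196, 2392]
Product = n^(d(n)/2) = 2392^(16/2)
Product = 1071739907623195279743778816


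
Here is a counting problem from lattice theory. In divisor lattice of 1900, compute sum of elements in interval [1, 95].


Interval [1,95] in divisors of 1900: [1, 5, 19, 95]
Sum = 120


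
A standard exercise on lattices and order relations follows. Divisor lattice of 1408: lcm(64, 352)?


Join=lcm.
gcd(64,352)=32
lcm=704


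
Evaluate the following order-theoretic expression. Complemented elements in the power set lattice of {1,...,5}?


An element a is complemented if some b has a meet b = bottom, a join b = top.
every subset A has complement S\A, so all elements are complemented.
Complemented elements: {}, {1}, {2}, {3}, {4}, {5}, ... (26 more)
Count: 32


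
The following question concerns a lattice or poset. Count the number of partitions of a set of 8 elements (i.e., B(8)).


B(n) = number of set partitions of an n-element set.
B(n) satisfies the recurrence: B(n+1) = sum_k C(n,k)*B(k).
B(8) = 4140


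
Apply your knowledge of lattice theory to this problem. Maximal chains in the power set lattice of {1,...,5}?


A maximal chain goes from the minimum element to a maximal element via cover relations.
Counting all min-to-max paths in the cover graph.
Total maximal chains: 120


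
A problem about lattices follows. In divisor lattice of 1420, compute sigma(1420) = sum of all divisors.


sigma(n) = sum of divisors.
Divisors of 1420: [1, 2, 4, 5, 10, 20, 71, 142, 284, 355, 710, 1420]
Sum = 3024


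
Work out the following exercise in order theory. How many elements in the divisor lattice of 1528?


Divisors of 1528: [1, 2, 4, 8, 191, 382, 764, 1528]
Count: 8


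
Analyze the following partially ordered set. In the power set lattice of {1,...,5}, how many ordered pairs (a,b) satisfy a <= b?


The order relation is {(a,b) : a <= b}, reflexive so it includes (a,a).
Examples: ({},{}), ({},{1,2}), ({},{1,2,3}), ({},{1,2,3,4}), ({},{1,2,3,4,5}), ...
Total ordered pairs: 243


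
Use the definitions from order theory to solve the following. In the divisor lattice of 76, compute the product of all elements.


Divisors of 76: [1, 2, 4, 19, 38, 76]
Product = n^(d(n)/2) = 76^(6/2)
Product = 438976


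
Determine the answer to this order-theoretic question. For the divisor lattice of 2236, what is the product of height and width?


Height = length of longest chain minus 1; width = size of largest antichain.
A maximum chain: 1 | 43 | 559 | 1118 | 2236  (height 4).
A maximum antichain: {4, 26, 86, 559}  (width 4).
Product = 4 * 4 = 16


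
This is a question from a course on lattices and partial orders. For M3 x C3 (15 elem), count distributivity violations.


Distributive law: a ^ (b v c) = (a ^ b) v (a ^ c).
Check all 15^3 = 3375 ordered triples (a,b,c).
  e.g. a=(a1,0), b=(a2,0), c=(a3,0): lhs=(a1,0) != rhs=(0,0)
  e.g. a=(a1,0), b=(a2,0), c=(a3,1): lhs=(a1,0) != rhs=(0,0)
Total violating triples: 162


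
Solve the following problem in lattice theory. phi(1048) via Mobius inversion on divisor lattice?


phi(n) = n * prod_{p|n} (1 - 1/p).
Prime divisors of 1048: [2, 131]
phi(1048) = 1048 * (1 - 1/2) * (1 - 1/131)
phi(1048) = 520


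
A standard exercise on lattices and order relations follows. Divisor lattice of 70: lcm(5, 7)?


Join=lcm.
gcd(5,7)=1
lcm=35


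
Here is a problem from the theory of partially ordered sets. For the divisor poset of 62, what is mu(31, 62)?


In a divisor lattice, mu(a,b) = mu(b/a) where mu is the classical Mobius function.
b/a = 62/31 = 2
Prime factorization of 2: primes [2]
2 is squarefree with 1 prime factor(s), so mu(2) = (-1)^1 = -1


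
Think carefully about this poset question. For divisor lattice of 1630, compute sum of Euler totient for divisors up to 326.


Divisors of 1630 up to 326: [1, 2, 5, 10, 163, 326]
phi values: [1, 1, 4, 4, 162, 162]
Sum = 334


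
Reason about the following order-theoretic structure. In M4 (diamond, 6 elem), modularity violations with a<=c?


Modular law: if a <= c then a v (b ^ c) = (a v b) ^ c.
Check all triples (a,b,c) with a <= c among 6 elements.
This lattice is modular (diamonds M_m and their chain-products are modular).
Total violating triples: 0


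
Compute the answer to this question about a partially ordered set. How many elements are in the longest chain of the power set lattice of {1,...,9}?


A chain is a totally ordered subset; we count the number of elements in a maximum chain.
Compute, for each element x, the size of the longest chain ending at x:
  {}: 1
  {1}: 2
  {2}: 2
  {3}: 2
  {4}: 2
  {5}: 2
  ...
A maximum chain: {} < {1} < {1,2} < {1,2,3} < {1,2,3,4} < {1,2,3,4,5} < {1,2,3,4,5,6} < {1,2,3,4,5,6,7} < {1,2,3,4,5,6,7,8} < {1,2,3,4,5,6,7,8,9}
Number of elements in the longest chain: 10


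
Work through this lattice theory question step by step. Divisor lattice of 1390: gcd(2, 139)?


Meet=gcd.
gcd(2,139)=1


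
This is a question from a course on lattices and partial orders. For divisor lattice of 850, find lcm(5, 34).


In a divisor lattice, join = lcm (least common multiple).
Compute lcm iteratively: start with first element, then lcm(current, next).
Elements: [5, 34]
lcm(5,34) = 170
Final lcm = 170


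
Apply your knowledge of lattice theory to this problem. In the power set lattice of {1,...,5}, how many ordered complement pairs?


Complement pair (a,b): a meet b = bottom, a join b = top.
Here: A intersect B = {} and A union B = {1,...,5}.
Pairs found: ({},{1,2,3,4,5}), ({1},{2,3,4,5}), ({2},{1,3,4,5}), ({3},{1,2,4,5}), ... (28 more)
Total ordered pairs: 32


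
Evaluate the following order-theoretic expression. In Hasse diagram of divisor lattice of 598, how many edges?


A cover relation a -< b holds when a < b with no c strictly between.
Cover relations:
  1 -< 2
  1 -< 13
  1 -< 23
  2 -< 26
  2 -< 46
  13 -< 26
  13 -< 299
  23 -< 46
  ...4 more
Total: 12


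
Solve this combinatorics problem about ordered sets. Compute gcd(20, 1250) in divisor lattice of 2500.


In a divisor lattice, meet = gcd (greatest common divisor).
By Euclidean algorithm or factoring: gcd(20,1250) = 10


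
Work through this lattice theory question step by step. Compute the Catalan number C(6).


C(n) = C(2n, n) / (n+1).
C(12, 6) = 924
C(6) = 924 / 7 = 132


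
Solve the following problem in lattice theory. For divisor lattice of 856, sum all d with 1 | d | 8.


Interval [1,8] in divisors of 856: [1, 2, 4, 8]
Sum = 15


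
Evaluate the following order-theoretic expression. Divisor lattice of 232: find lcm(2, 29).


In a divisor lattice, join = lcm (least common multiple).
gcd(2,29) = 1
lcm(2,29) = 2*29/gcd = 58/1 = 58


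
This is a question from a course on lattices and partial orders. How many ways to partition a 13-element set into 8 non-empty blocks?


S(n,k) = k*S(n-1,k) + S(n-1,k-1).
S(12,8) = 159027, S(12,7) = 627396
S(13,8) = 8*159027 + 627396 = 1272216 + 627396
S(13,8) = 1899612


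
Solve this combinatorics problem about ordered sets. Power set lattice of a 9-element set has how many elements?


Power set = 2^n.
2^9 = 512


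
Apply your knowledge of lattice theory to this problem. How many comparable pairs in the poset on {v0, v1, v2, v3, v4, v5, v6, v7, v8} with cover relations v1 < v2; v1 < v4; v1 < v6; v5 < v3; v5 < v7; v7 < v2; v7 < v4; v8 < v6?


A comparable pair {a,b} has a < b or b < a in the order.
Count unordered pairs where one element is strictly below the other.
Examples: {v1,v2}, {v1,v4}, {v1,v6}, {v2,v5}, ...
Total comparable pairs: 10


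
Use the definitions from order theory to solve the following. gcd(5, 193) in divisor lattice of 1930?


Meet=gcd.
gcd(5,193)=1


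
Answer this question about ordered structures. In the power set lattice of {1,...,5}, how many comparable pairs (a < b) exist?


A comparable pair {a,b} has a < b or b < a in the order.
Count unordered pairs where one element is strictly below the other.
Examples: {{},{1}}, {{},{2}}, {{},{3}}, {{},{4}}, ...
Total comparable pairs: 211


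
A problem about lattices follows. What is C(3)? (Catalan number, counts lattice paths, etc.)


C(n) = C(2n, n) / (n+1).
C(6, 3) = 20
C(3) = 20 / 4 = 5


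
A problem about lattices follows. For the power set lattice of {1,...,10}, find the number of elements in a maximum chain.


A chain is a totally ordered subset; we count the number of elements in a maximum chain.
Compute, for each element x, the size of the longest chain ending at x:
  {}: 1
  {1}: 2
  {2}: 2
  {3}: 2
  {4}: 2
  {5}: 2
  ...
A maximum chain: {} < {1} < {1,2} < {1,2,3} < {1,2,3,4} < {1,2,3,4,5} < {1,2,3,4,5,6} < {1,2,3,4,5,6,7} < {1,2,3,4,5,6,7,8} < {1,2,3,4,5,6,7,8,9} < {1,2,3,4,5,6,7,8,9,10}
Number of elements in the longest chain: 11


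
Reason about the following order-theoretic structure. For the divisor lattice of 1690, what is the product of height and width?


Height = length of longest chain minus 1; width = size of largest antichain.
A maximum chain: 1 | 13 | 169 | 845 | 1690  (height 4).
A maximum antichain: {10, 26, 65, 169}  (width 4).
Product = 4 * 4 = 16


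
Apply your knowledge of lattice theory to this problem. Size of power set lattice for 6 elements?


Power set = 2^n.
2^6 = 64


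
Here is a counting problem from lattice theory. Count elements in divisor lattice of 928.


Divisors of 928: [1, 2, 4, 8, 16, 29, 32, 58, 116, 232, 464, 928]
Count: 12


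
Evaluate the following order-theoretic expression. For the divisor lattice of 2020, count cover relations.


A cover relation a -< b holds when a < b with no c strictly between.
Cover relations:
  1 -< 2
  1 -< 5
  1 -< 101
  2 -< 4
  2 -< 10
  2 -< 202
  4 -< 20
  4 -< 404
  ...12 more
Total: 20


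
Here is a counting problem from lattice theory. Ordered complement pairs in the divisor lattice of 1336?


Complement pair (a,b): a meet b = bottom, a join b = top.
Here: gcd(a,b)=1 and lcm(a,b)=1336, i.e. a*b=1336 with a,b coprime.
Pairs found: (1,1336), (8,167), (167,8), (1336,1)
Total ordered pairs: 4


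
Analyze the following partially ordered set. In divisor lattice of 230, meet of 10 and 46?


In a divisor lattice, meet = gcd (greatest common divisor).
By Euclidean algorithm or factoring: gcd(10,46) = 2


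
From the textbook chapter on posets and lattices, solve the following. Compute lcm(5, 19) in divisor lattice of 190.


In a divisor lattice, join = lcm (least common multiple).
gcd(5,19) = 1
lcm(5,19) = 5*19/gcd = 95/1 = 95


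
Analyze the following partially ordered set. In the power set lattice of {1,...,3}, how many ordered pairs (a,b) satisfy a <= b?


The order relation is {(a,b) : a <= b}, reflexive so it includes (a,a).
Examples: ({},{}), ({},{1,2}), ({},{1,2,3}), ({},{1,3}), ({},{1}), ...
Total ordered pairs: 27


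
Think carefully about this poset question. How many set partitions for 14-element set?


B(n) = number of set partitions of an n-element set.
B(n) satisfies the recurrence: B(n+1) = sum_k C(n,k)*B(k).
B(14) = 190899322


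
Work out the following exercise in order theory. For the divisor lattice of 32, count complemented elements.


An element a is complemented if some b has a meet b = bottom, a join b = top.
a is complemented iff gcd(a, n/a)=1, i.e. a is a unitary divisor of 32.
Complemented elements: 1, 32
Count: 2


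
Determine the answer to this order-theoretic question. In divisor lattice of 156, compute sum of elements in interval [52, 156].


Interval [52,156] in divisors of 156: [52, 156]
Sum = 208


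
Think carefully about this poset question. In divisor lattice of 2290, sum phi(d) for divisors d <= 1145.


Divisors of 2290 up to 1145: [1, 2, 5, 10, 229, 458, 1145]
phi values: [1, 1, 4, 4, 228, 228, 912]
Sum = 1378


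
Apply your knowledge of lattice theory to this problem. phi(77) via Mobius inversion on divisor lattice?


phi(n) = n * prod_{p|n} (1 - 1/p).
Prime divisors of 77: [7, 11]
phi(77) = 77 * (1 - 1/7) * (1 - 1/11)
phi(77) = 60


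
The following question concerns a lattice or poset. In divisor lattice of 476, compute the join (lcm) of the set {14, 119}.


In a divisor lattice, join = lcm (least common multiple).
Compute lcm iteratively: start with first element, then lcm(current, next).
Elements: [14, 119]
lcm(14,119) = 238
Final lcm = 238


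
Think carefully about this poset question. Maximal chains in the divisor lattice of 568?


A maximal chain goes from the minimum element to a maximal element via cover relations.
Counting all min-to-max paths in the cover graph.
Total maximal chains: 4


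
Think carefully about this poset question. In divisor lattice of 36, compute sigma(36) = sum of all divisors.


sigma(n) = sum of divisors.
Divisors of 36: [1, 2, 3, 4, 6, 9, 12, 18, 36]
Sum = 91


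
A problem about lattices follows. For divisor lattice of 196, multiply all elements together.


Divisors of 196: [1, 2, 4, 7, 14, 28, 49, 98, 196]
Product = n^(d(n)/2) = 196^(9/2)
Product = 20661046784


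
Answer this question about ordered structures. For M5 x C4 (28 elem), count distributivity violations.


Distributive law: a ^ (b v c) = (a ^ b) v (a ^ c).
Check all 28^3 = 21952 ordered triples (a,b,c).
  e.g. a=(a1,0), b=(a2,0), c=(a3,0): lhs=(a1,0) != rhs=(0,0)
  e.g. a=(a1,0), b=(a2,0), c=(a3,1): lhs=(a1,0) != rhs=(0,0)
Total violating triples: 3840


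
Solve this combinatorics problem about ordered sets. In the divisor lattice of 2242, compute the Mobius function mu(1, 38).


In a divisor lattice, mu(a,b) = mu(b/a) where mu is the classical Mobius function.
b/a = 38/1 = 38
Prime factorization of 38: primes [2, 19]
38 is squarefree with 2 prime factor(s), so mu(38) = (-1)^2 = 1


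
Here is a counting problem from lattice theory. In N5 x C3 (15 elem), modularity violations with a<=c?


Modular law: if a <= c then a v (b ^ c) = (a v b) ^ c.
Check all triples (a,b,c) with a <= c among 15 elements.
  e.g. a=(a,0), b=(c,0), c=(b,0): lhs=(a,0) != rhs=(b,0)
  e.g. a=(a,0), b=(c,1), c=(b,0): lhs=(a,0) != rhs=(b,0)
Total violating triples: 18


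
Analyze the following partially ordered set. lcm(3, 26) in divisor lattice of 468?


Join=lcm.
gcd(3,26)=1
lcm=78


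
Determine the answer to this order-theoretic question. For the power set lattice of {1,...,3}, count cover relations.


A cover relation a -< b holds when a < b with no c strictly between.
Cover relations:
  {} -< {1}
  {} -< {2}
  {} -< {3}
  {1} -< {1,2}
  {1} -< {1,3}
  {2} -< {1,2}
  {2} -< {2,3}
  {3} -< {1,3}
  ...4 more
Total: 12


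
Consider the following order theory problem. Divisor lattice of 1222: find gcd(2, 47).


In a divisor lattice, meet = gcd (greatest common divisor).
By Euclidean algorithm or factoring: gcd(2,47) = 1


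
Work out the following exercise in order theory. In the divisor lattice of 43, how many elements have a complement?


An element a is complemented if some b has a meet b = bottom, a join b = top.
a is complemented iff gcd(a, n/a)=1, i.e. a is a unitary divisor of 43.
Complemented elements: 1, 43
Count: 2


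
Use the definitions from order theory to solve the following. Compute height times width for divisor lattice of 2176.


Height = length of longest chain minus 1; width = size of largest antichain.
A maximum chain: 1 | 17 | 34 | 68 | 136 | 272 | 544 | 1088 | 2176  (height 8).
A maximum antichain: {2, 17}  (width 2).
Product = 8 * 2 = 16


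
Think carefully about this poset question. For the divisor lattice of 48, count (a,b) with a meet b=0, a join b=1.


Complement pair (a,b): a meet b = bottom, a join b = top.
Here: gcd(a,b)=1 and lcm(a,b)=48, i.e. a*b=48 with a,b coprime.
Pairs found: (1,48), (3,16), (16,3), (48,1)
Total ordered pairs: 4


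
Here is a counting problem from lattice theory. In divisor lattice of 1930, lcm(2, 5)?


Join=lcm.
gcd(2,5)=1
lcm=10


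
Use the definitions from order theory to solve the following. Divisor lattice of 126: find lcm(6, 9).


In a divisor lattice, join = lcm (least common multiple).
gcd(6,9) = 3
lcm(6,9) = 6*9/gcd = 54/3 = 18


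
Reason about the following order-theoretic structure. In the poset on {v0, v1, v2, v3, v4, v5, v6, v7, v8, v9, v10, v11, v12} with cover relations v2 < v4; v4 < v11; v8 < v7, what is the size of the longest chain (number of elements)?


A chain is a totally ordered subset; we count the number of elements in a maximum chain.
Compute, for each element x, the size of the longest chain ending at x:
  v0: 1
  v1: 1
  v2: 1
  v3: 1
  v5: 1
  v6: 1
  ...
A maximum chain: v2 < v4 < v11
Number of elements in the longest chain: 3


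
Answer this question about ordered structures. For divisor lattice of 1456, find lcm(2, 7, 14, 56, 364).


In a divisor lattice, join = lcm (least common multiple).
Compute lcm iteratively: start with first element, then lcm(current, next).
Elements: [2, 7, 14, 56, 364]
lcm(2,7) = 14
lcm(14,14) = 14
lcm(14,56) = 56
lcm(56,364) = 728
Final lcm = 728


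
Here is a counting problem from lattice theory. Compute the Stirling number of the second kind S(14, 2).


S(n,k) = k*S(n-1,k) + S(n-1,k-1).
S(13,2) = 4095, S(13,1) = 1
S(14,2) = 2*4095 + 1 = 8190 + 1
S(14,2) = 8191


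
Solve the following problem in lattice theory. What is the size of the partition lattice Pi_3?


B(n) = number of set partitions of an n-element set.
B(n) satisfies the recurrence: B(n+1) = sum_k C(n,k)*B(k).
B(3) = 5


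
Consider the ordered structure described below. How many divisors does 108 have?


Divisors of 108: [1, 2, 3, 4, 6, 9, 12, 18, 27, 36, 54, 108]
Count: 12


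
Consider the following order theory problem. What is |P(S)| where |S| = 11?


Power set = 2^n.
2^11 = 2048


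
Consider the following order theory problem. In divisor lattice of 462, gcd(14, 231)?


Meet=gcd.
gcd(14,231)=7


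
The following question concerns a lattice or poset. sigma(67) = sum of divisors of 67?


sigma(n) = sum of divisors.
Divisors of 67: [1, 67]
Sum = 68


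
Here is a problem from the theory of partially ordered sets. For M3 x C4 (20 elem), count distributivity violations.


Distributive law: a ^ (b v c) = (a ^ b) v (a ^ c).
Check all 20^3 = 8000 ordered triples (a,b,c).
  e.g. a=(a1,0), b=(a2,0), c=(a3,0): lhs=(a1,0) != rhs=(0,0)
  e.g. a=(a1,0), b=(a2,0), c=(a3,1): lhs=(a1,0) != rhs=(0,0)
Total violating triples: 384


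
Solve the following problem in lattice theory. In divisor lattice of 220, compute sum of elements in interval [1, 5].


Interval [1,5] in divisors of 220: [1, 5]
Sum = 6


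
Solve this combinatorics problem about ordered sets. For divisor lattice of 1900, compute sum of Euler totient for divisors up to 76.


Divisors of 1900 up to 76: [1, 2, 4, 5, 10, 19, 20, 25, 38, 50, 76]
phi values: [1, 1, 2, 4, 4, 18, 8, 20, 18, 20, 36]
Sum = 132


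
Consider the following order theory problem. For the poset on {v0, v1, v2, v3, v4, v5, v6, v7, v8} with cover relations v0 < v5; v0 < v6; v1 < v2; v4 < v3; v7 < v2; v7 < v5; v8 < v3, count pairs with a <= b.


The order relation is {(a,b) : a <= b}, reflexive so it includes (a,a).
Examples: (v0,v0), (v0,v5), (v0,v6), (v1,v1), (v1,v2), ...
Total ordered pairs: 16


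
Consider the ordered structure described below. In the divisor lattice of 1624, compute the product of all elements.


Divisors of 1624: [1, 2, 4, 7, 8, 14, 28, 29, 56, 58, 116, 203, 232, 406, 812, 1624]
Product = n^(d(n)/2) = 1624^(16/2)
Product = 48382488186132912853221376


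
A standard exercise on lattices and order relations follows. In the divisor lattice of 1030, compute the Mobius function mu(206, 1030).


In a divisor lattice, mu(a,b) = mu(b/a) where mu is the classical Mobius function.
b/a = 1030/206 = 5
Prime factorization of 5: primes [5]
5 is squarefree with 1 prime factor(s), so mu(5) = (-1)^1 = -1


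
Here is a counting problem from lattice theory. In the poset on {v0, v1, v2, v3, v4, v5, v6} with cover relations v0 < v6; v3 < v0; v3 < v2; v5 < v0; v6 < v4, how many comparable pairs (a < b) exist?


A comparable pair {a,b} has a < b or b < a in the order.
Count unordered pairs where one element is strictly below the other.
Examples: {v0,v3}, {v0,v4}, {v0,v5}, {v0,v6}, ...
Total comparable pairs: 10


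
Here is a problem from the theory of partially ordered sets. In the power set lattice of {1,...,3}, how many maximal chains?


A maximal chain goes from the minimum element to a maximal element via cover relations.
Counting all min-to-max paths in the cover graph.
Total maximal chains: 6


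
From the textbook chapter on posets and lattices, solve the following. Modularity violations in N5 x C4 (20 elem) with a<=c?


Modular law: if a <= c then a v (b ^ c) = (a v b) ^ c.
Check all triples (a,b,c) with a <= c among 20 elements.
  e.g. a=(a,0), b=(c,0), c=(b,0): lhs=(a,0) != rhs=(b,0)
  e.g. a=(a,0), b=(c,1), c=(b,0): lhs=(a,0) != rhs=(b,0)
Total violating triples: 40


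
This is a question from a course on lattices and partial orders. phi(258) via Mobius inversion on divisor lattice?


phi(n) = n * prod_{p|n} (1 - 1/p).
Prime divisors of 258: [2, 3, 43]
phi(258) = 258 * (1 - 1/2) * (1 - 1/3) * (1 - 1/43)
phi(258) = 84


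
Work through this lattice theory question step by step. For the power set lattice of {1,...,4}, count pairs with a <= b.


The order relation is {(a,b) : a <= b}, reflexive so it includes (a,a).
Examples: ({},{}), ({},{1,2}), ({},{1,2,3}), ({},{1,2,3,4}), ({},{1,2,4}), ...
Total ordered pairs: 81


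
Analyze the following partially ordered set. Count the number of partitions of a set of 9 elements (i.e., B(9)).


B(n) = number of set partitions of an n-element set.
B(n) satisfies the recurrence: B(n+1) = sum_k C(n,k)*B(k).
B(9) = 21147


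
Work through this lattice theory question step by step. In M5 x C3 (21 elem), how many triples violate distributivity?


Distributive law: a ^ (b v c) = (a ^ b) v (a ^ c).
Check all 21^3 = 9261 ordered triples (a,b,c).
  e.g. a=(a1,0), b=(a2,0), c=(a3,0): lhs=(a1,0) != rhs=(0,0)
  e.g. a=(a1,0), b=(a2,0), c=(a3,1): lhs=(a1,0) != rhs=(0,0)
Total violating triples: 1620


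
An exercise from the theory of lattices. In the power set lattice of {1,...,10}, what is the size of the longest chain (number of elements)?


A chain is a totally ordered subset; we count the number of elements in a maximum chain.
Compute, for each element x, the size of the longest chain ending at x:
  {}: 1
  {1}: 2
  {2}: 2
  {3}: 2
  {4}: 2
  {5}: 2
  ...
A maximum chain: {} < {1} < {1,2} < {1,2,3} < {1,2,3,4} < {1,2,3,4,5} < {1,2,3,4,5,6} < {1,2,3,4,5,6,7} < {1,2,3,4,5,6,7,8} < {1,2,3,4,5,6,7,8,9} < {1,2,3,4,5,6,7,8,9,10}
Number of elements in the longest chain: 11


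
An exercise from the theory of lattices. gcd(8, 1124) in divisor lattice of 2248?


Meet=gcd.
gcd(8,1124)=4


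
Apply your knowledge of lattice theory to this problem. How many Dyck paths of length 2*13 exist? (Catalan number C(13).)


C(n) = C(2n, n) / (n+1).
C(26, 13) = 10400600
C(13) = 10400600 / 14 = 742900


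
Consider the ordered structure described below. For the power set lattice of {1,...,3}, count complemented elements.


An element a is complemented if some b has a meet b = bottom, a join b = top.
every subset A has complement S\A, so all elements are complemented.
Complemented elements: {}, {1}, {2}, {3}, {1,2}, {1,3}, ... (2 more)
Count: 8


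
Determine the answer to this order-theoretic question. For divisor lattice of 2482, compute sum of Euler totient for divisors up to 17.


Divisors of 2482 up to 17: [1, 2, 17]
phi values: [1, 1, 16]
Sum = 18


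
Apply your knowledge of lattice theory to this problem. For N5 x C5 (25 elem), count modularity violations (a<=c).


Modular law: if a <= c then a v (b ^ c) = (a v b) ^ c.
Check all triples (a,b,c) with a <= c among 25 elements.
  e.g. a=(a,0), b=(c,0), c=(b,0): lhs=(a,0) != rhs=(b,0)
  e.g. a=(a,0), b=(c,1), c=(b,0): lhs=(a,0) != rhs=(b,0)
Total violating triples: 75


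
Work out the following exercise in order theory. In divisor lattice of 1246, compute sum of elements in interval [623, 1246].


Interval [623,1246] in divisors of 1246: [623, 1246]
Sum = 1869


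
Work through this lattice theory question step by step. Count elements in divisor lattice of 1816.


Divisors of 1816: [1, 2, 4, 8, 227, 454, 908, 1816]
Count: 8


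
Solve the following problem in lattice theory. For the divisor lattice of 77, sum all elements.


sigma(n) = sum of divisors.
Divisors of 77: [1, 7, 11, 77]
Sum = 96


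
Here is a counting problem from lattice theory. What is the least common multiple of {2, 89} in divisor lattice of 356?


In a divisor lattice, join = lcm (least common multiple).
Compute lcm iteratively: start with first element, then lcm(current, next).
Elements: [2, 89]
lcm(2,89) = 178
Final lcm = 178


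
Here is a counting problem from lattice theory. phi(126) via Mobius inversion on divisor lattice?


phi(n) = n * prod_{p|n} (1 - 1/p).
Prime divisors of 126: [2, 3, 7]
phi(126) = 126 * (1 - 1/2) * (1 - 1/3) * (1 - 1/7)
phi(126) = 36


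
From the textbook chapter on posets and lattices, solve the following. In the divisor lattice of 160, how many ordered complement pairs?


Complement pair (a,b): a meet b = bottom, a join b = top.
Here: gcd(a,b)=1 and lcm(a,b)=160, i.e. a*b=160 with a,b coprime.
Pairs found: (1,160), (5,32), (32,5), (160,1)
Total ordered pairs: 4


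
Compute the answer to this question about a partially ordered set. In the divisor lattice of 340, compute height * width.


Height = length of longest chain minus 1; width = size of largest antichain.
A maximum chain: 1 | 17 | 85 | 170 | 340  (height 4).
A maximum antichain: {4, 10, 34, 85}  (width 4).
Product = 4 * 4 = 16


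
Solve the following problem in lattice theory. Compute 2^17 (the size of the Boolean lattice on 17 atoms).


Power set = 2^n.
2^17 = 131072


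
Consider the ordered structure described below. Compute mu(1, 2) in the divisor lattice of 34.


In a divisor lattice, mu(a,b) = mu(b/a) where mu is the classical Mobius function.
b/a = 2/1 = 2
Prime factorization of 2: primes [2]
2 is squarefree with 1 prime factor(s), so mu(2) = (-1)^1 = -1


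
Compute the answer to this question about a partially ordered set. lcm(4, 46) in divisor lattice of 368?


Join=lcm.
gcd(4,46)=2
lcm=92


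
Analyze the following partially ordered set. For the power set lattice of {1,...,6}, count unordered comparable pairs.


A comparable pair {a,b} has a < b or b < a in the order.
Count unordered pairs where one element is strictly below the other.
Examples: {{},{1}}, {{},{2}}, {{},{3}}, {{},{4}}, ...
Total comparable pairs: 665


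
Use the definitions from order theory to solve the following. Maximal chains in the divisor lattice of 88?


A maximal chain goes from the minimum element to a maximal element via cover relations.
Counting all min-to-max paths in the cover graph.
Total maximal chains: 4


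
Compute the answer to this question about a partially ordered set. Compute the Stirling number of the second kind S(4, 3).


S(n,k) = k*S(n-1,k) + S(n-1,k-1).
S(3,3) = 1, S(3,2) = 3
S(4,3) = 3*1 + 3 = 3 + 3
S(4,3) = 6


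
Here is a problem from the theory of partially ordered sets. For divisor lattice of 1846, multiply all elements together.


Divisors of 1846: [1, 2, 13, 26, 71, 142, 923, 1846]
Product = n^(d(n)/2) = 1846^(8/2)
Product = 11612528336656


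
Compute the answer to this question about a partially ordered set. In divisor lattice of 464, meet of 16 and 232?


In a divisor lattice, meet = gcd (greatest common divisor).
By Euclidean algorithm or factoring: gcd(16,232) = 8


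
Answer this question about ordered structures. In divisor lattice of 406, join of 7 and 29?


In a divisor lattice, join = lcm (least common multiple).
gcd(7,29) = 1
lcm(7,29) = 7*29/gcd = 203/1 = 203


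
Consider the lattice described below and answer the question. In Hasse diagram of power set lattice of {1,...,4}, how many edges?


A cover relation a -< b holds when a < b with no c strictly between.
Cover relations:
  {} -< {1}
  {} -< {2}
  {} -< {3}
  {} -< {4}
  {1} -< {1,2}
  {1} -< {1,3}
  {1} -< {1,4}
  {2} -< {1,2}
  ...24 more
Total: 32


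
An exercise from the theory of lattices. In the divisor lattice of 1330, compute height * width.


Height = length of longest chain minus 1; width = size of largest antichain.
A maximum chain: 1 | 19 | 133 | 665 | 1330  (height 4).
A maximum antichain: {10, 14, 35, 38, 95, 133}  (width 6).
Product = 4 * 6 = 24


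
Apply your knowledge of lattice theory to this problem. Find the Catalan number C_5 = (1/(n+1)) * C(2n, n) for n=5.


C(n) = C(2n, n) / (n+1).
C(10, 5) = 252
C(5) = 252 / 6 = 42


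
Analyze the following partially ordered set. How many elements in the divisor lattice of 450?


Divisors of 450: [1, 2, 3, 5, 6, 9, 10, 15, 18, 25, 30, 45, 50, 75, 90, 150, 225, 450]
Count: 18


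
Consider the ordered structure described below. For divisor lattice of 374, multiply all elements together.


Divisors of 374: [1, 2, 11, 17, 22, 34, 187, 374]
Product = n^(d(n)/2) = 374^(8/2)
Product = 19565295376


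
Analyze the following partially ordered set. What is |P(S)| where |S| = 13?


Power set = 2^n.
2^13 = 8192


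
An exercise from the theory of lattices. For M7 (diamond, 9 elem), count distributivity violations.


Distributive law: a ^ (b v c) = (a ^ b) v (a ^ c).
Check all 9^3 = 729 ordered triples (a,b,c).
  e.g. a=a1, b=a2, c=a3: lhs=a1 != rhs=0
  e.g. a=a1, b=a2, c=a4: lhs=a1 != rhs=0
Total violating triples: 210


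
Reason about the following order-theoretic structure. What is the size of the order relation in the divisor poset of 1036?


The order relation is {(a,b) : a <= b}, reflexive so it includes (a,a).
Examples: (1,1), (1,1036), (1,14), (1,148), (1,2), ...
Total ordered pairs: 54


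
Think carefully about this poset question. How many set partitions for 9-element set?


B(n) = number of set partitions of an n-element set.
B(n) satisfies the recurrence: B(n+1) = sum_k C(n,k)*B(k).
B(9) = 21147


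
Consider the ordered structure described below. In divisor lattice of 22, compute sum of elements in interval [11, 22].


Interval [11,22] in divisors of 22: [11, 22]
Sum = 33


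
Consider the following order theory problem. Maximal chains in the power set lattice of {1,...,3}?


A maximal chain goes from the minimum element to a maximal element via cover relations.
Counting all min-to-max paths in the cover graph.
Total maximal chains: 6


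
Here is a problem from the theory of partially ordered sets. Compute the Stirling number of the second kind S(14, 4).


S(n,k) = k*S(n-1,k) + S(n-1,k-1).
S(13,4) = 2532530, S(13,3) = 261625
S(14,4) = 4*2532530 + 261625 = 10130120 + 261625
S(14,4) = 10391745


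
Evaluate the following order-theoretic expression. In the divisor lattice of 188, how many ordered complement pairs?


Complement pair (a,b): a meet b = bottom, a join b = top.
Here: gcd(a,b)=1 and lcm(a,b)=188, i.e. a*b=188 with a,b coprime.
Pairs found: (1,188), (4,47), (47,4), (188,1)
Total ordered pairs: 4
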